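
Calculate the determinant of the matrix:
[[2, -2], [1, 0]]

For a 2×2 matrix [[a, b], [c, d]], det = ad - bc
det = (2)(0) - (-2)(1) = 0 - -2 = 2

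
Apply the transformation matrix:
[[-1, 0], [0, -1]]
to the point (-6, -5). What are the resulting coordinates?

Matrix multiplication:
[[-1, 0], [0, -1]] × [-6, -5]ᵀ
= [(-1)(-6) + (0)(-5), (0)(-6) + (-1)(-5)]ᵀ
= [6, 5]ᵀ
Result: (6, 5)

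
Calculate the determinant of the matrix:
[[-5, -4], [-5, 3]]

For a 2×2 matrix [[a, b], [c, d]], det = ad - bc
det = (-5)(3) - (-4)(-5) = -15 - 20 = -35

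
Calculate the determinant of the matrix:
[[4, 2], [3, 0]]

For a 2×2 matrix [[a, b], [c, d]], det = ad - bc
det = (4)(0) - (2)(3) = 0 - 6 = -6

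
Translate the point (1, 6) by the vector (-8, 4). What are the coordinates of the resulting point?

Translation by (-8, 4) (homogeneous matrix [[1, 0, -8], [0, 1, 4], [0, 0, 1]]):
x' = 1 + -8 = -7
y' = 6 + 4 = 10
Result: (-7, 10)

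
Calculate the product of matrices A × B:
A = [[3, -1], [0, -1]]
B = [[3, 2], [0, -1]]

Matrix multiplication:
C[0][0] = 3×3 + -1×0 = 9
C[0][1] = 3×2 + -1×-1 = 7
C[1][0] = 0×3 + -1×0 = 0
C[1][1] = 0×2 + -1×-1 = 1
Result: [[9, 7], [0, 1]]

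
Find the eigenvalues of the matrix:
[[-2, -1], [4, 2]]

Characteristic equation: det(A - λI) = 0
λ² - (trace)λ + (det) = 0
trace = -2 + 2 = 0, det = (-2)(2) - (-1)(4) = 0
λ² - (0)λ + (0) = 0
λ = (0 ± √((0)² - 4·(0))) / 2 = (0 ± √0) / 2
Solving: λ = 0, 0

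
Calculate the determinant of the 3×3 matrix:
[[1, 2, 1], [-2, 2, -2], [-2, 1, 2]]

Expansion along first row:
det = 1·det([[2,-2],[1,2]]) - 2·det([[-2,-2],[-2,2]]) + 1·det([[-2,2],[-2,1]])
    = 1·(2·2 - -2·1) - 2·(-2·2 - -2·-2) + 1·(-2·1 - 2·-2)
    = 1·6 - 2·-8 + 1·2
    = 6 + 16 + 2 = 24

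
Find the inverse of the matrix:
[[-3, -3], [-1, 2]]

For [[a,b],[c,d]], inverse = (1/det)·[[d,-b],[-c,a]]
det = (-3)(2) - (-3)(-1) = -6 - 3 = -9
Inverse = (1/-9)·[[2, 3], [1, -3]]
= [[-2/9, -1/3], [-1/9, 1/3]]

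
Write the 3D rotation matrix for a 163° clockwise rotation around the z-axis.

Rotation matrix for clockwise 163° around z-axis:
A clockwise rotation by 163° is a counterclockwise rotation by -163°.
cos(-163°) = -0.9563, sin(-163°) = -0.2924
Result: [[-0.9563, 0.2924, 0], [-0.2924, -0.9563, 0], [0, 0, 1]]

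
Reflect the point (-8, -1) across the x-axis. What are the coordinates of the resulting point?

Reflection across x-axis: (-8, -1) → (-8, 1)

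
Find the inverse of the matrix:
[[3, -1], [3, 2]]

For [[a,b],[c,d]], inverse = (1/det)·[[d,-b],[-c,a]]
det = (3)(2) - (-1)(3) = 6 - -3 = 9
Inverse = (1/9)·[[2, 1], [-3, 3]]
= [[2/9, 1/9], [-1/3, 1/3]]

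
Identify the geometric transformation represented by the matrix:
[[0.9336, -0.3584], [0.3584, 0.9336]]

This matrix represents: rotation by 21° counterclockwise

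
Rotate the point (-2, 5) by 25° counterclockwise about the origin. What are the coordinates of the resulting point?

Rotation matrix for 25°: [[cos 25°, -sin 25°], [sin 25°, cos 25°]] ≈ [[0.906308, -0.422618], [0.422618, 0.906308]]
[[0.906308, -0.422618], [0.422618, 0.906308]] × [-2, 5]ᵀ ≈ [-3.9257, 3.6863]ᵀ
Result: (-3.9257, 3.6863)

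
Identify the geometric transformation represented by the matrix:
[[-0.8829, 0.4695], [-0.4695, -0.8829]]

This matrix represents: rotation by 208° counterclockwise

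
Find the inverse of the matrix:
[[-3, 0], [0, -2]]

For [[a,b],[c,d]], inverse = (1/det)·[[d,-b],[-c,a]]
det = (-3)(-2) - (0)(0) = 6 - 0 = 6
Inverse = (1/6)·[[-2, 0], [0, -3]]
= [[-1/3, 0], [0, -1/2]]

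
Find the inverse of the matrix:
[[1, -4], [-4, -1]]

For [[a,b],[c,d]], inverse = (1/det)·[[d,-b],[-c,a]]
det = (1)(-1) - (-4)(-4) = -1 - 16 = -17
Inverse = (1/-17)·[[-1, 4], [4, 1]]
= [[1/17, -4/17], [-4/17, -1/17]]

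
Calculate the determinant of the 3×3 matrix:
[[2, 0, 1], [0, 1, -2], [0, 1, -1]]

Expansion along first row:
det = 2·det([[1,-2],[1,-1]]) - 0·det([[0,-2],[0,-1]]) + 1·det([[0,1],[0,1]])
    = 2·(1·-1 - -2·1) - 0·(0·-1 - -2·0) + 1·(0·1 - 1·0)
    = 2·1 - 0·0 + 1·0
    = 2 + 0 + 0 = 2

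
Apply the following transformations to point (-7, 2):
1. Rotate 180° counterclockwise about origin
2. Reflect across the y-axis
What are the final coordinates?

Step 1: Rotate 180° → (7, -2)
Step 2: Reflect across y-axis → (-7, -2)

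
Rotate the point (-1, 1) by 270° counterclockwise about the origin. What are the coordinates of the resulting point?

Rotation matrix for 270°: [[cos 270°, -sin 270°], [sin 270°, cos 270°]] = [[0, 1], [-1, 0]]
[[0, 1], [-1, 0]] × [-1, 1]ᵀ = [1, 1]ᵀ
Result: (1, 1)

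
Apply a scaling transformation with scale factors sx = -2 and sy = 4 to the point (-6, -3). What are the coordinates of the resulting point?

Scaling matrix:
[[-2, 0], [0, 4]]
Result: (-6 × -2, -3 × 4) = (12, -12)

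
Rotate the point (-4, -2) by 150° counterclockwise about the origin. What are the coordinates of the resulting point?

Rotation matrix for 150°: [[cos 150°, -sin 150°], [sin 150°, cos 150°]] ≈ [[-0.866025, -0.500000], [0.500000, -0.866025]]
[[-0.866025, -0.500000], [0.500000, -0.866025]] × [-4, -2]ᵀ ≈ [4.4641, -0.2679]ᵀ
Result: (4.4641, -0.2679)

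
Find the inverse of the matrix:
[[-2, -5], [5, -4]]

For [[a,b],[c,d]], inverse = (1/det)·[[d,-b],[-c,a]]
det = (-2)(-4) - (-5)(5) = 8 - -25 = 33
Inverse = (1/33)·[[-4, 5], [-5, -2]]
= [[-4/33, 5/33], [-5/33, -2/33]]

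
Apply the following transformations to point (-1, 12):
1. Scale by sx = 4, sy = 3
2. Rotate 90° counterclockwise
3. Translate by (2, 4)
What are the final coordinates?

Step 1: Scale → (-4, 36)
Step 2: Rotate 90° → (-36, -4)
Step 3: Translate → (-34, 0)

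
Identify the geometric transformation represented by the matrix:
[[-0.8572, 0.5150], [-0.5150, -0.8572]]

This matrix represents: rotation by 211° counterclockwise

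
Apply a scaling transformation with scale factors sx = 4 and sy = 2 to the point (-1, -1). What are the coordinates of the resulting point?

Scaling matrix:
[[4, 0], [0, 2]]
Result: (-1 × 4, -1 × 2) = (-4, -2)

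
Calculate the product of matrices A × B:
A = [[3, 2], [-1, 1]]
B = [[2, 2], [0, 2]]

Matrix multiplication:
C[0][0] = 3×2 + 2×0 = 6
C[0][1] = 3×2 + 2×2 = 10
C[1][0] = -1×2 + 1×0 = -2
C[1][1] = -1×2 + 1×2 = 0
Result: [[6, 10], [-2, 0]]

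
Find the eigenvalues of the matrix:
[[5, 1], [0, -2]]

Characteristic equation: det(A - λI) = 0
λ² - (trace)λ + (det) = 0
trace = 5 + -2 = 3, det = (5)(-2) - (1)(0) = -10
λ² - (3)λ + (-10) = 0
λ = (3 ± √((3)² - 4·(-10))) / 2 = (3 ± √49) / 2
Solving: λ = -2, 5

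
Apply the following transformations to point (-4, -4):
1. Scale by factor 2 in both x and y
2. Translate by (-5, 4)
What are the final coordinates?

Step 1: Scale (-4, -4) by 2 → (-8, -8)
Step 2: Translate by (-5, 4) → (-13, -4)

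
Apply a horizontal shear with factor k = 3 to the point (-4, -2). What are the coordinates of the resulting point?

Shear matrix for horizontal shear with factor k = 3:
[[1, 3], [0, 1]]
Result: (-4, -2) → (-10, -2)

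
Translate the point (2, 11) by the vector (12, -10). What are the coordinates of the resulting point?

Translation by (12, -10) (homogeneous matrix [[1, 0, 12], [0, 1, -10], [0, 0, 1]]):
x' = 2 + 12 = 14
y' = 11 + -10 = 1
Result: (14, 1)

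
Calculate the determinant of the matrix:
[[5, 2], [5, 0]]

For a 2×2 matrix [[a, b], [c, d]], det = ad - bc
det = (5)(0) - (2)(5) = 0 - 10 = -10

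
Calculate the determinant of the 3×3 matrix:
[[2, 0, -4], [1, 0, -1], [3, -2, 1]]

Expansion along first row:
det = 2·det([[0,-1],[-2,1]]) - 0·det([[1,-1],[3,1]]) + -4·det([[1,0],[3,-2]])
    = 2·(0·1 - -1·-2) - 0·(1·1 - -1·3) + -4·(1·-2 - 0·3)
    = 2·-2 - 0·4 + -4·-2
    = -4 + 0 + 8 = 4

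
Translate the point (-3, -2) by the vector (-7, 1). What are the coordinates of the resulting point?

Translation by (-7, 1) (homogeneous matrix [[1, 0, -7], [0, 1, 1], [0, 0, 1]]):
x' = -3 + -7 = -10
y' = -2 + 1 = -1
Result: (-10, -1)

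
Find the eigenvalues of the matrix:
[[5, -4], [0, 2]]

Characteristic equation: det(A - λI) = 0
λ² - (trace)λ + (det) = 0
trace = 5 + 2 = 7, det = (5)(2) - (-4)(0) = 10
λ² - (7)λ + (10) = 0
λ = (7 ± √((7)² - 4·(10))) / 2 = (7 ± √9) / 2
Solving: λ = 2, 5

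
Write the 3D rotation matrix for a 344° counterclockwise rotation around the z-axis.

Rotation matrix for counterclockwise 344° around z-axis:
cos(344°) = 0.9613, sin(344°) = -0.2756
Result: [[0.9613, 0.2756, 0], [-0.2756, 0.9613, 0], [0, 0, 1]]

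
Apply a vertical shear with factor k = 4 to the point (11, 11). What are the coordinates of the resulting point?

Shear matrix for vertical shear with factor k = 4:
[[1, 0], [4, 1]]
Result: (11, 11) → (11, 55)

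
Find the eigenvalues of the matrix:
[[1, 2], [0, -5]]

Characteristic equation: det(A - λI) = 0
λ² - (trace)λ + (det) = 0
trace = 1 + -5 = -4, det = (1)(-5) - (2)(0) = -5
λ² - (-4)λ + (-5) = 0
λ = (-4 ± √((-4)² - 4·(-5))) / 2 = (-4 ± √36) / 2
Solving: λ = -5, 1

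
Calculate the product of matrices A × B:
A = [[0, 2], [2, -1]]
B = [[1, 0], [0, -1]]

Matrix multiplication:
C[0][0] = 0×1 + 2×0 = 0
C[0][1] = 0×0 + 2×-1 = -2
C[1][0] = 2×1 + -1×0 = 2
C[1][1] = 2×0 + -1×-1 = 1
Result: [[0, -2], [2, 1]]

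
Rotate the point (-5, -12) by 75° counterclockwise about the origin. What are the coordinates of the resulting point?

Rotation matrix for 75°: [[cos 75°, -sin 75°], [sin 75°, cos 75°]] ≈ [[0.258819, -0.965926], [0.965926, 0.258819]]
[[0.258819, -0.965926], [0.965926, 0.258819]] × [-5, -12]ᵀ ≈ [10.2970, -7.9355]ᵀ
Result: (10.2970, -7.9355)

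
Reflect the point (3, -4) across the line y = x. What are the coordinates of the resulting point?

Reflection across line y = x: (3, -4) → (-4, 3)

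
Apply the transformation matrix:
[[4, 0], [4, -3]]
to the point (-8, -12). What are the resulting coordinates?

Matrix multiplication:
[[4, 0], [4, -3]] × [-8, -12]ᵀ
= [(4)(-8) + (0)(-12), (4)(-8) + (-3)(-12)]ᵀ
= [-32, 4]ᵀ
Result: (-32, 4)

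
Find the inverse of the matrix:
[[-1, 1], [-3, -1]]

For [[a,b],[c,d]], inverse = (1/det)·[[d,-b],[-c,a]]
det = (-1)(-1) - (1)(-3) = 1 - -3 = 4
Inverse = (1/4)·[[-1, -1], [3, -1]]
= [[-1/4, -1/4], [3/4, -1/4]]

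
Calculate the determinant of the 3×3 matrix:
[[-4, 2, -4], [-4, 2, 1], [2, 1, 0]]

Expansion along first row:
det = -4·det([[2,1],[1,0]]) - 2·det([[-4,1],[2,0]]) + -4·det([[-4,2],[2,1]])
    = -4·(2·0 - 1·1) - 2·(-4·0 - 1·2) + -4·(-4·1 - 2·2)
    = -4·-1 - 2·-2 + -4·-8
    = 4 + 4 + 32 = 40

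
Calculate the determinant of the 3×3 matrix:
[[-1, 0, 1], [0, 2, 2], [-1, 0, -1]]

Expansion along first row:
det = -1·det([[2,2],[0,-1]]) - 0·det([[0,2],[-1,-1]]) + 1·det([[0,2],[-1,0]])
    = -1·(2·-1 - 2·0) - 0·(0·-1 - 2·-1) + 1·(0·0 - 2·-1)
    = -1·-2 - 0·2 + 1·2
    = 2 + 0 + 2 = 4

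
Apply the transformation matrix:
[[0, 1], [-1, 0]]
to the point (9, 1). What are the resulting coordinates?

Matrix multiplication:
[[0, 1], [-1, 0]] × [9, 1]ᵀ
= [(0)(9) + (1)(1), (-1)(9) + (0)(1)]ᵀ
= [1, -9]ᵀ
Result: (1, -9)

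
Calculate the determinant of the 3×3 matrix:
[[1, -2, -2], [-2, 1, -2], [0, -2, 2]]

Expansion along first row:
det = 1·det([[1,-2],[-2,2]]) - -2·det([[-2,-2],[0,2]]) + -2·det([[-2,1],[0,-2]])
    = 1·(1·2 - -2·-2) - -2·(-2·2 - -2·0) + -2·(-2·-2 - 1·0)
    = 1·-2 - -2·-4 + -2·4
    = -2 + -8 + -8 = -18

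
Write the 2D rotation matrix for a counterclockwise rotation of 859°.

Rotation matrix formula: [[cos θ, -sin θ], [sin θ, cos θ]]
For θ = 859°:
cos(859°) = -0.7547
sin(859°) = 0.6561
Result: [[-0.7547, -0.6561], [0.6561, -0.7547]]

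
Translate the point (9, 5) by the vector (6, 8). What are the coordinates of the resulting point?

Translation by (6, 8) (homogeneous matrix [[1, 0, 6], [0, 1, 8], [0, 0, 1]]):
x' = 9 + 6 = 15
y' = 5 + 8 = 13
Result: (15, 13)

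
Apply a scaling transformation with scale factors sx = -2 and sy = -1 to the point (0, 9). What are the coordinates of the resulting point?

Scaling matrix:
[[-2, 0], [0, -1]]
Result: (0 × -2, 9 × -1) = (0, -9)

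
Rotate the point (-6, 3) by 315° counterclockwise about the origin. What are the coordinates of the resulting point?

Rotation matrix for 315°: [[cos 315°, -sin 315°], [sin 315°, cos 315°]] ≈ [[0.707107, 0.707107], [-0.707107, 0.707107]]
[[0.707107, 0.707107], [-0.707107, 0.707107]] × [-6, 3]ᵀ ≈ [-2.1213, 6.3640]ᵀ
Result: (-2.1213, 6.3640)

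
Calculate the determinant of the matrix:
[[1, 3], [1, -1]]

For a 2×2 matrix [[a, b], [c, d]], det = ad - bc
det = (1)(-1) - (3)(1) = -1 - 3 = -4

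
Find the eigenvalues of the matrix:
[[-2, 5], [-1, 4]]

Characteristic equation: det(A - λI) = 0
λ² - (trace)λ + (det) = 0
trace = -2 + 4 = 2, det = (-2)(4) - (5)(-1) = -3
λ² - (2)λ + (-3) = 0
λ = (2 ± √((2)² - 4·(-3))) / 2 = (2 ± √16) / 2
Solving: λ = -1, 3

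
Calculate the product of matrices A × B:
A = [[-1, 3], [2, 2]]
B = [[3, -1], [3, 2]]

Matrix multiplication:
C[0][0] = -1×3 + 3×3 = 6
C[0][1] = -1×-1 + 3×2 = 7
C[1][0] = 2×3 + 2×3 = 12
C[1][1] = 2×-1 + 2×2 = 2
Result: [[6, 7], [12, 2]]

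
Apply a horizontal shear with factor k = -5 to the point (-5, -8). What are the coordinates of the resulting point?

Shear matrix for horizontal shear with factor k = -5:
[[1, -5], [0, 1]]
Result: (-5, -8) → (35, -8)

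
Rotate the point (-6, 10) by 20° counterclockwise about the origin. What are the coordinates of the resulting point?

Rotation matrix for 20°: [[cos 20°, -sin 20°], [sin 20°, cos 20°]] ≈ [[0.939693, -0.342020], [0.342020, 0.939693]]
[[0.939693, -0.342020], [0.342020, 0.939693]] × [-6, 10]ᵀ ≈ [-9.0584, 7.3448]ᵀ
Result: (-9.0584, 7.3448)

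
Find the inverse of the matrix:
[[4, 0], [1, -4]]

For [[a,b],[c,d]], inverse = (1/det)·[[d,-b],[-c,a]]
det = (4)(-4) - (0)(1) = -16 - 0 = -16
Inverse = (1/-16)·[[-4, 0], [-1, 4]]
= [[1/4, 0], [1/16, -1/4]]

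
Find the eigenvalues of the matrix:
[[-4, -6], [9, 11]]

Characteristic equation: det(A - λI) = 0
λ² - (trace)λ + (det) = 0
trace = -4 + 11 = 7, det = (-4)(11) - (-6)(9) = 10
λ² - (7)λ + (10) = 0
λ = (7 ± √((7)² - 4·(10))) / 2 = (7 ± √9) / 2
Solving: λ = 2, 5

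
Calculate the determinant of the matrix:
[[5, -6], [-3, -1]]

For a 2×2 matrix [[a, b], [c, d]], det = ad - bc
det = (5)(-1) - (-6)(-3) = -5 - 18 = -23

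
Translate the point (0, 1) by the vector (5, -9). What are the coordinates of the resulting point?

Translation by (5, -9) (homogeneous matrix [[1, 0, 5], [0, 1, -9], [0, 0, 1]]):
x' = 0 + 5 = 5
y' = 1 + -9 = -8
Result: (5, -8)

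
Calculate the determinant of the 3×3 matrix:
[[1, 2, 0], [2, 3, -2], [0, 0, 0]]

Expansion along first row:
det = 1·det([[3,-2],[0,0]]) - 2·det([[2,-2],[0,0]]) + 0·det([[2,3],[0,0]])
    = 1·(3·0 - -2·0) - 2·(2·0 - -2·0) + 0·(2·0 - 3·0)
    = 1·0 - 2·0 + 0·0
    = 0 + 0 + 0 = 0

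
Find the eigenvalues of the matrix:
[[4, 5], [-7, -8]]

Characteristic equation: det(A - λI) = 0
λ² - (trace)λ + (det) = 0
trace = 4 + -8 = -4, det = (4)(-8) - (5)(-7) = 3
λ² - (-4)λ + (3) = 0
λ = (-4 ± √((-4)² - 4·(3))) / 2 = (-4 ± √4) / 2
Solving: λ = -3, -1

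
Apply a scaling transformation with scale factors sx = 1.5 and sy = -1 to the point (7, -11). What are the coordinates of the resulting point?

Scaling matrix:
[[1.50, 0], [0, -1]]
Result: (7 × 1.5, -11 × -1) = (10.5, 11)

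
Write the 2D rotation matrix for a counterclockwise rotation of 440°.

Rotation matrix formula: [[cos θ, -sin θ], [sin θ, cos θ]]
For θ = 440°:
cos(440°) = 0.1736
sin(440°) = 0.9848
Result: [[0.1736, -0.9848], [0.9848, 0.1736]]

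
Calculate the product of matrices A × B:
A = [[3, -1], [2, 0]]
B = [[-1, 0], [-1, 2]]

Matrix multiplication:
C[0][0] = 3×-1 + -1×-1 = -2
C[0][1] = 3×0 + -1×2 = -2
C[1][0] = 2×-1 + 0×-1 = -2
C[1][1] = 2×0 + 0×2 = 0
Result: [[-2, -2], [-2, 0]]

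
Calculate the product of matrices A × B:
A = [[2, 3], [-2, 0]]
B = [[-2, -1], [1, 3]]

Matrix multiplication:
C[0][0] = 2×-2 + 3×1 = -1
C[0][1] = 2×-1 + 3×3 = 7
C[1][0] = -2×-2 + 0×1 = 4
C[1][1] = -2×-1 + 0×3 = 2
Result: [[-1, 7], [4, 2]]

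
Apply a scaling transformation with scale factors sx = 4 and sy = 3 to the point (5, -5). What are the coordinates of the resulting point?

Scaling matrix:
[[4, 0], [0, 3]]
Result: (5 × 4, -5 × 3) = (20, -15)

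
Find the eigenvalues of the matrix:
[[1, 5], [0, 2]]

Characteristic equation: det(A - λI) = 0
λ² - (trace)λ + (det) = 0
trace = 1 + 2 = 3, det = (1)(2) - (5)(0) = 2
λ² - (3)λ + (2) = 0
λ = (3 ± √((3)² - 4·(2))) / 2 = (3 ± √1) / 2
Solving: λ = 1, 2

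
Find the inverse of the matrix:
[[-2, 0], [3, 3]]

For [[a,b],[c,d]], inverse = (1/det)·[[d,-b],[-c,a]]
det = (-2)(3) - (0)(3) = -6 - 0 = -6
Inverse = (1/-6)·[[3, 0], [-3, -2]]
= [[-1/2, 0], [1/2, 1/3]]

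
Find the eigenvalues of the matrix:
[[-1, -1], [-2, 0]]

Characteristic equation: det(A - λI) = 0
λ² - (trace)λ + (det) = 0
trace = -1 + 0 = -1, det = (-1)(0) - (-1)(-2) = -2
λ² - (-1)λ + (-2) = 0
λ = (-1 ± √((-1)² - 4·(-2))) / 2 = (-1 ± √9) / 2
Solving: λ = -2, 1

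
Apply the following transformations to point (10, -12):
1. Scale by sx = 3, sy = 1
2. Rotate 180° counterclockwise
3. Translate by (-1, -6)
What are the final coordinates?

Step 1: Scale → (30, -12)
Step 2: Rotate 180° → (-30, 12)
Step 3: Translate → (-31, 6)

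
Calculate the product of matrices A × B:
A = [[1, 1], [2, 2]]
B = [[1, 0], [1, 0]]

Matrix multiplication:
C[0][0] = 1×1 + 1×1 = 2
C[0][1] = 1×0 + 1×0 = 0
C[1][0] = 2×1 + 2×1 = 4
C[1][1] = 2×0 + 2×0 = 0
Result: [[2, 0], [4, 0]]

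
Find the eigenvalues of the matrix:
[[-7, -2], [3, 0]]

Characteristic equation: det(A - λI) = 0
λ² - (trace)λ + (det) = 0
trace = -7 + 0 = -7, det = (-7)(0) - (-2)(3) = 6
λ² - (-7)λ + (6) = 0
λ = (-7 ± √((-7)² - 4·(6))) / 2 = (-7 ± √25) / 2
Solving: λ = -6, -1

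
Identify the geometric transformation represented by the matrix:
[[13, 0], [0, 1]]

This matrix represents: non-uniform scaling by sx = 13, sy = 1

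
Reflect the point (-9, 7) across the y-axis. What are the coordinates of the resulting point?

Reflection across y-axis: (-9, 7) → (9, 7)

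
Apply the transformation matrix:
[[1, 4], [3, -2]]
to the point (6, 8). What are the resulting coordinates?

Matrix multiplication:
[[1, 4], [3, -2]] × [6, 8]ᵀ
= [(1)(6) + (4)(8), (3)(6) + (-2)(8)]ᵀ
= [38, 2]ᵀ
Result: (38, 2)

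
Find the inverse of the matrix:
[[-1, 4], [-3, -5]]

For [[a,b],[c,d]], inverse = (1/det)·[[d,-b],[-c,a]]
det = (-1)(-5) - (4)(-3) = 5 - -12 = 17
Inverse = (1/17)·[[-5, -4], [3, -1]]
= [[-5/17, -4/17], [3/17, -1/17]]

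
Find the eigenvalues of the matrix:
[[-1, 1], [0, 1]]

Characteristic equation: det(A - λI) = 0
λ² - (trace)λ + (det) = 0
trace = -1 + 1 = 0, det = (-1)(1) - (1)(0) = -1
λ² - (0)λ + (-1) = 0
λ = (0 ± √((0)² - 4·(-1))) / 2 = (0 ± √4) / 2
Solving: λ = -1, 1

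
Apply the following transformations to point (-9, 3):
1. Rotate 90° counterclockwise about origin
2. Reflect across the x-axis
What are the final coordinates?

Step 1: Rotate 90° → (-3, -9)
Step 2: Reflect across x-axis → (-3, 9)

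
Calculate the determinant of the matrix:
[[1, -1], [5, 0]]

For a 2×2 matrix [[a, b], [c, d]], det = ad - bc
det = (1)(0) - (-1)(5) = 0 - -5 = 5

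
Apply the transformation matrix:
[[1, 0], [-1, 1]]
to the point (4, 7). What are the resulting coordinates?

Matrix multiplication:
[[1, 0], [-1, 1]] × [4, 7]ᵀ
= [(1)(4) + (0)(7), (-1)(4) + (1)(7)]ᵀ
= [4, 3]ᵀ
Result: (4, 3)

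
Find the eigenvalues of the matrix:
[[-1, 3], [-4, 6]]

Characteristic equation: det(A - λI) = 0
λ² - (trace)λ + (det) = 0
trace = -1 + 6 = 5, det = (-1)(6) - (3)(-4) = 6
λ² - (5)λ + (6) = 0
λ = (5 ± √((5)² - 4·(6))) / 2 = (5 ± √1) / 2
Solving: λ = 2, 3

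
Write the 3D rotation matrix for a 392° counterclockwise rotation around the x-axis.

Rotation matrix for counterclockwise 392° around x-axis:
cos(392°) = 0.8480, sin(392°) = 0.5299
Result: [[1, 0, 0], [0, 0.8480, -0.5299], [0, 0.5299, 0.8480]]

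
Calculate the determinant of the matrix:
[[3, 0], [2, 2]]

For a 2×2 matrix [[a, b], [c, d]], det = ad - bc
det = (3)(2) - (0)(2) = 6 - 0 = 6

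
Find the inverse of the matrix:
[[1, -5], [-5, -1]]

For [[a,b],[c,d]], inverse = (1/det)·[[d,-b],[-c,a]]
det = (1)(-1) - (-5)(-5) = -1 - 25 = -26
Inverse = (1/-26)·[[-1, 5], [5, 1]]
= [[1/26, -5/26], [-5/26, -1/26]]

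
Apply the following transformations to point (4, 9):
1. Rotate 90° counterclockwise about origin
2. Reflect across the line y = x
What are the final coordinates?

Step 1: Rotate 90° → (-9, 4)
Step 2: Reflect across line y = x → (4, -9)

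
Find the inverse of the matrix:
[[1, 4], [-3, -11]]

For [[a,b],[c,d]], inverse = (1/det)·[[d,-b],[-c,a]]
det = (1)(-11) - (4)(-3) = -11 - -12 = 1
Inverse = [[-11, -4], [3, 1]]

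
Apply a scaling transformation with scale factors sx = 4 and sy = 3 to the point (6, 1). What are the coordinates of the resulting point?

Scaling matrix:
[[4, 0], [0, 3]]
Result: (6 × 4, 1 × 3) = (24, 3)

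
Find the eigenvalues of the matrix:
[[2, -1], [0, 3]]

Characteristic equation: det(A - λI) = 0
λ² - (trace)λ + (det) = 0
trace = 2 + 3 = 5, det = (2)(3) - (-1)(0) = 6
λ² - (5)λ + (6) = 0
λ = (5 ± √((5)² - 4·(6))) / 2 = (5 ± √1) / 2
Solving: λ = 2, 3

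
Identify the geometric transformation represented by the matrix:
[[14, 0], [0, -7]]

This matrix represents: non-uniform scaling by sx = 14, sy = -7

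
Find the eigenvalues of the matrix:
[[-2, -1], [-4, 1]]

Characteristic equation: det(A - λI) = 0
λ² - (trace)λ + (det) = 0
trace = -2 + 1 = -1, det = (-2)(1) - (-1)(-4) = -6
λ² - (-1)λ + (-6) = 0
λ = (-1 ± √((-1)² - 4·(-6))) / 2 = (-1 ± √25) / 2
Solving: λ = -3, 2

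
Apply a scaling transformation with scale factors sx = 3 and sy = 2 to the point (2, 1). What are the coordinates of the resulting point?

Scaling matrix:
[[3, 0], [0, 2]]
Result: (2 × 3, 1 × 2) = (6, 2)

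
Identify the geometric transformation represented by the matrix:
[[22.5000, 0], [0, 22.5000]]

This matrix represents: uniform scaling by factor 22.5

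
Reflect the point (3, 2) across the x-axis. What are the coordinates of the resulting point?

Reflection across x-axis: (3, 2) → (3, -2)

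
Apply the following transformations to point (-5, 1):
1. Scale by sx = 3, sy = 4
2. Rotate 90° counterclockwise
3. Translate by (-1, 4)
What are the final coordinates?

Step 1: Scale → (-15, 4)
Step 2: Rotate 90° → (-4, -15)
Step 3: Translate → (-5, -11)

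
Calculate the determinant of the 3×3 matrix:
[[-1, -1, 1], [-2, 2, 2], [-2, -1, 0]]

Expansion along first row:
det = -1·det([[2,2],[-1,0]]) - -1·det([[-2,2],[-2,0]]) + 1·det([[-2,2],[-2,-1]])
    = -1·(2·0 - 2·-1) - -1·(-2·0 - 2·-2) + 1·(-2·-1 - 2·-2)
    = -1·2 - -1·4 + 1·6
    = -2 + 4 + 6 = 8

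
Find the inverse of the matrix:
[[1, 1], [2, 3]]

For [[a,b],[c,d]], inverse = (1/det)·[[d,-b],[-c,a]]
det = (1)(3) - (1)(2) = 3 - 2 = 1
Inverse = [[3, -1], [-2, 1]]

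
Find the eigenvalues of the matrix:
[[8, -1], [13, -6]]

Characteristic equation: det(A - λI) = 0
λ² - (trace)λ + (det) = 0
trace = 8 + -6 = 2, det = (8)(-6) - (-1)(13) = -35
λ² - (2)λ + (-35) = 0
λ = (2 ± √((2)² - 4·(-35))) / 2 = (2 ± √144) / 2
Solving: λ = -5, 7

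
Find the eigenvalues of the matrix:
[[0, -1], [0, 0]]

Characteristic equation: det(A - λI) = 0
λ² - (trace)λ + (det) = 0
trace = 0 + 0 = 0, det = (0)(0) - (-1)(0) = 0
λ² - (0)λ + (0) = 0
λ = (0 ± √((0)² - 4·(0))) / 2 = (0 ± √0) / 2
Solving: λ = 0, 0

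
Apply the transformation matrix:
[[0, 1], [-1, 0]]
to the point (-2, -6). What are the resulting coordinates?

Matrix multiplication:
[[0, 1], [-1, 0]] × [-2, -6]ᵀ
= [(0)(-2) + (1)(-6), (-1)(-2) + (0)(-6)]ᵀ
= [-6, 2]ᵀ
Result: (-6, 2)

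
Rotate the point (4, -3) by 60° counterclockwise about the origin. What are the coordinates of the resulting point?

Rotation matrix for 60°: [[cos 60°, -sin 60°], [sin 60°, cos 60°]] ≈ [[0.500000, -0.866025], [0.866025, 0.500000]]
[[0.500000, -0.866025], [0.866025, 0.500000]] × [4, -3]ᵀ ≈ [4.5981, 1.9641]ᵀ
Result: (4.5981, 1.9641)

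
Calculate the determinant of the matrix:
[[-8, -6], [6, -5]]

For a 2×2 matrix [[a, b], [c, d]], det = ad - bc
det = (-8)(-5) - (-6)(6) = 40 - -36 = 76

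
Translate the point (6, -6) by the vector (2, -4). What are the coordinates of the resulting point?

Translation by (2, -4) (homogeneous matrix [[1, 0, 2], [0, 1, -4], [0, 0, 1]]):
x' = 6 + 2 = 8
y' = -6 + -4 = -10
Result: (8, -10)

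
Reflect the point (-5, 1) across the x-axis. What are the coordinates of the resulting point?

Reflection across x-axis: (-5, 1) → (-5, -1)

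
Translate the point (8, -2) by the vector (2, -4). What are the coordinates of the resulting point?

Translation by (2, -4) (homogeneous matrix [[1, 0, 2], [0, 1, -4], [0, 0, 1]]):
x' = 8 + 2 = 10
y' = -2 + -4 = -6
Result: (10, -6)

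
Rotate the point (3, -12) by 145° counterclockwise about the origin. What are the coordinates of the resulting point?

Rotation matrix for 145°: [[cos 145°, -sin 145°], [sin 145°, cos 145°]] ≈ [[-0.819152, -0.573576], [0.573576, -0.819152]]
[[-0.819152, -0.573576], [0.573576, -0.819152]] × [3, -12]ᵀ ≈ [4.4255, 11.5506]ᵀ
Result: (4.4255, 11.5506)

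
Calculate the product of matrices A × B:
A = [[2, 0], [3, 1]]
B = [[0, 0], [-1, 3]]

Matrix multiplication:
C[0][0] = 2×0 + 0×-1 = 0
C[0][1] = 2×0 + 0×3 = 0
C[1][0] = 3×0 + 1×-1 = -1
C[1][1] = 3×0 + 1×3 = 3
Result: [[0, 0], [-1, 3]]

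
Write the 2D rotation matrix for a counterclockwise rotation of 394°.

Rotation matrix formula: [[cos θ, -sin θ], [sin θ, cos θ]]
For θ = 394°:
cos(394°) = 0.8290
sin(394°) = 0.5592
Result: [[0.8290, -0.5592], [0.5592, 0.8290]]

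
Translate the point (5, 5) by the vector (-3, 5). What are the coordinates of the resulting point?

Translation by (-3, 5) (homogeneous matrix [[1, 0, -3], [0, 1, 5], [0, 0, 1]]):
x' = 5 + -3 = 2
y' = 5 + 5 = 10
Result: (2, 10)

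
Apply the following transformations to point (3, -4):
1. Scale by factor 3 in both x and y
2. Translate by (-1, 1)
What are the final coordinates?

Step 1: Scale (3, -4) by 3 → (9, -12)
Step 2: Translate by (-1, 1) → (8, -11)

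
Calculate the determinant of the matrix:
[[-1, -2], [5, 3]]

For a 2×2 matrix [[a, b], [c, d]], det = ad - bc
det = (-1)(3) - (-2)(5) = -3 - -10 = 7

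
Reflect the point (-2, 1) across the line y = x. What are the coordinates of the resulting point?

Reflection across line y = x: (-2, 1) → (1, -2)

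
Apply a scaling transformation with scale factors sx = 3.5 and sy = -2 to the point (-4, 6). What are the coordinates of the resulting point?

Scaling matrix:
[[3.50, 0], [0, -2]]
Result: (-4 × 3.5, 6 × -2) = (-14, -12)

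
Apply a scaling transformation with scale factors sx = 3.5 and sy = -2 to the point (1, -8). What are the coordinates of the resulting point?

Scaling matrix:
[[3.50, 0], [0, -2]]
Result: (1 × 3.5, -8 × -2) = (3.5, 16)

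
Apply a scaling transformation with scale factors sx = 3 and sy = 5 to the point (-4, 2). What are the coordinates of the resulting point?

Scaling matrix:
[[3, 0], [0, 5]]
Result: (-4 × 3, 2 × 5) = (-12, 10)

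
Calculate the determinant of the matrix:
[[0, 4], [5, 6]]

For a 2×2 matrix [[a, b], [c, d]], det = ad - bc
det = (0)(6) - (4)(5) = 0 - 20 = -20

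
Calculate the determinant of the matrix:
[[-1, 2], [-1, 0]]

For a 2×2 matrix [[a, b], [c, d]], det = ad - bc
det = (-1)(0) - (2)(-1) = 0 - -2 = 2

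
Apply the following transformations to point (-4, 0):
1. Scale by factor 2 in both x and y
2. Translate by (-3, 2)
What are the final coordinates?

Step 1: Scale (-4, 0) by 2 → (-8, 0)
Step 2: Translate by (-3, 2) → (-11, 2)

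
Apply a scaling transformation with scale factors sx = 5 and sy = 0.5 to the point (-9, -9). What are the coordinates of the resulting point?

Scaling matrix:
[[5, 0], [0, 0.50]]
Result: (-9 × 5, -9 × 0.5) = (-45, -4.5)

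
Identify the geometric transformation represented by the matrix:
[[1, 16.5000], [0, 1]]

This matrix represents: horizontal shear with factor 16.5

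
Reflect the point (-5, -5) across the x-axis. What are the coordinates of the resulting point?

Reflection across x-axis: (-5, -5) → (-5, 5)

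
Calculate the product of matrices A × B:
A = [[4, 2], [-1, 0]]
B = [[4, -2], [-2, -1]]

Matrix multiplication:
C[0][0] = 4×4 + 2×-2 = 12
C[0][1] = 4×-2 + 2×-1 = -10
C[1][0] = -1×4 + 0×-2 = -4
C[1][1] = -1×-2 + 0×-1 = 2
Result: [[12, -10], [-4, 2]]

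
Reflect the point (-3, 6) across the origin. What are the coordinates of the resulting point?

Reflection across origin: (-3, 6) → (3, -6)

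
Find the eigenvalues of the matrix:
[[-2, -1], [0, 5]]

Characteristic equation: det(A - λI) = 0
λ² - (trace)λ + (det) = 0
trace = -2 + 5 = 3, det = (-2)(5) - (-1)(0) = -10
λ² - (3)λ + (-10) = 0
λ = (3 ± √((3)² - 4·(-10))) / 2 = (3 ± √49) / 2
Solving: λ = -2, 5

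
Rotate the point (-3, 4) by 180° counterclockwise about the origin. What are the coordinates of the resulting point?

Rotation matrix for 180°: [[cos 180°, -sin 180°], [sin 180°, cos 180°]] = [[-1, 0], [0, -1]]
[[-1, 0], [0, -1]] × [-3, 4]ᵀ = [3, -4]ᵀ
Result: (3, -4)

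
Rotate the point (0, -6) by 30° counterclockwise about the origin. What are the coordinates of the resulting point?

Rotation matrix for 30°: [[cos 30°, -sin 30°], [sin 30°, cos 30°]] ≈ [[0.866025, -0.500000], [0.500000, 0.866025]]
[[0.866025, -0.500000], [0.500000, 0.866025]] × [0, -6]ᵀ ≈ [3, -5.1962]ᵀ
Result: (3, -5.1962)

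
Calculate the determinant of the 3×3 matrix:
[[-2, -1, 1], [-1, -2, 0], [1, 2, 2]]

Expansion along first row:
det = -2·det([[-2,0],[2,2]]) - -1·det([[-1,0],[1,2]]) + 1·det([[-1,-2],[1,2]])
    = -2·(-2·2 - 0·2) - -1·(-1·2 - 0·1) + 1·(-1·2 - -2·1)
    = -2·-4 - -1·-2 + 1·0
    = 8 + -2 + 0 = 6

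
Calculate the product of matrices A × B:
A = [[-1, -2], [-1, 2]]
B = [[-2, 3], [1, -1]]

Matrix multiplication:
C[0][0] = -1×-2 + -2×1 = 0
C[0][1] = -1×3 + -2×-1 = -1
C[1][0] = -1×-2 + 2×1 = 4
C[1][1] = -1×3 + 2×-1 = -5
Result: [[0, -1], [4, -5]]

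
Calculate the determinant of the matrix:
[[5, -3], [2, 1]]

For a 2×2 matrix [[a, b], [c, d]], det = ad - bc
det = (5)(1) - (-3)(2) = 5 - -6 = 11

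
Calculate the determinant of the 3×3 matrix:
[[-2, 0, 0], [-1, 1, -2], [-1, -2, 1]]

Expansion along first row:
det = -2·det([[1,-2],[-2,1]]) - 0·det([[-1,-2],[-1,1]]) + 0·det([[-1,1],[-1,-2]])
    = -2·(1·1 - -2·-2) - 0·(-1·1 - -2·-1) + 0·(-1·-2 - 1·-1)
    = -2·-3 - 0·-3 + 0·3
    = 6 + 0 + 0 = 6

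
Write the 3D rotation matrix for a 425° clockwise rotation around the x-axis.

Rotation matrix for clockwise 425° around x-axis:
A clockwise rotation by 425° is a counterclockwise rotation by -425°.
cos(-425°) = 0.4226, sin(-425°) = -0.9063
Result: [[1, 0, 0], [0, 0.4226, 0.9063], [0, -0.9063, 0.4226]]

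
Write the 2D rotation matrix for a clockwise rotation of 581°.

Rotation matrix formula: [[cos θ, -sin θ], [sin θ, cos θ]]
A clockwise rotation by 581° is equivalent to a counterclockwise rotation by -581°.
For θ = -581°:
cos(-581°) = -0.7547
sin(-581°) = 0.6561
Result: [[-0.7547, -0.6561], [0.6561, -0.7547]]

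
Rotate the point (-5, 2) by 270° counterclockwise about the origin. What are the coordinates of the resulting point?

Rotation matrix for 270°: [[cos 270°, -sin 270°], [sin 270°, cos 270°]] = [[0, 1], [-1, 0]]
[[0, 1], [-1, 0]] × [-5, 2]ᵀ = [2, 5]ᵀ
Result: (2, 5)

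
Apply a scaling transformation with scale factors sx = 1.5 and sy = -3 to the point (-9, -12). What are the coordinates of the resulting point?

Scaling matrix:
[[1.50, 0], [0, -3]]
Result: (-9 × 1.5, -12 × -3) = (-13.5, 36)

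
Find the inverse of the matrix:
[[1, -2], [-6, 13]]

For [[a,b],[c,d]], inverse = (1/det)·[[d,-b],[-c,a]]
det = (1)(13) - (-2)(-6) = 13 - 12 = 1
Inverse = [[13, 2], [6, 1]]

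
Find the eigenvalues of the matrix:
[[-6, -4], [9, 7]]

Characteristic equation: det(A - λI) = 0
λ² - (trace)λ + (det) = 0
trace = -6 + 7 = 1, det = (-6)(7) - (-4)(9) = -6
λ² - (1)λ + (-6) = 0
λ = (1 ± √((1)² - 4·(-6))) / 2 = (1 ± √25) / 2
Solving: λ = -2, 3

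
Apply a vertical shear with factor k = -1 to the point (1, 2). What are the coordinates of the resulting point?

Shear matrix for vertical shear with factor k = -1:
[[1, 0], [-1, 1]]
Result: (1, 2) → (1, 1)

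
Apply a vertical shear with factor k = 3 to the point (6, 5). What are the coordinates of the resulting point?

Shear matrix for vertical shear with factor k = 3:
[[1, 0], [3, 1]]
Result: (6, 5) → (6, 23)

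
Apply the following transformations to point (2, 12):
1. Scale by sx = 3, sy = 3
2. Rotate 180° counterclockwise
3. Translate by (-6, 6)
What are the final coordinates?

Step 1: Scale → (6, 36)
Step 2: Rotate 180° → (-6, -36)
Step 3: Translate → (-12, -30)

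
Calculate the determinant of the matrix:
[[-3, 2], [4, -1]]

For a 2×2 matrix [[a, b], [c, d]], det = ad - bc
det = (-3)(-1) - (2)(4) = 3 - 8 = -5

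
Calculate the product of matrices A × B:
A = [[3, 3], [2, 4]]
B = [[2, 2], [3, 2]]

Matrix multiplication:
C[0][0] = 3×2 + 3×3 = 15
C[0][1] = 3×2 + 3×2 = 12
C[1][0] = 2×2 + 4×3 = 16
C[1][1] = 2×2 + 4×2 = 12
Result: [[15, 12], [16, 12]]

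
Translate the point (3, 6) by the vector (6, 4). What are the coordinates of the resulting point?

Translation by (6, 4) (homogeneous matrix [[1, 0, 6], [0, 1, 4], [0, 0, 1]]):
x' = 3 + 6 = 9
y' = 6 + 4 = 10
Result: (9, 10)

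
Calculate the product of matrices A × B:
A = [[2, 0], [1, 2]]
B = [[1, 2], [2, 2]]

Matrix multiplication:
C[0][0] = 2×1 + 0×2 = 2
C[0][1] = 2×2 + 0×2 = 4
C[1][0] = 1×1 + 2×2 = 5
C[1][1] = 1×2 + 2×2 = 6
Result: [[2, 4], [5, 6]]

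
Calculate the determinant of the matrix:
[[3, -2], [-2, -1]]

For a 2×2 matrix [[a, b], [c, d]], det = ad - bc
det = (3)(-1) - (-2)(-2) = -3 - 4 = -7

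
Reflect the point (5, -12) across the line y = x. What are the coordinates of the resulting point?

Reflection across line y = x: (5, -12) → (-12, 5)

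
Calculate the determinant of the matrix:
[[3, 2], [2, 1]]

For a 2×2 matrix [[a, b], [c, d]], det = ad - bc
det = (3)(1) - (2)(2) = 3 - 4 = -1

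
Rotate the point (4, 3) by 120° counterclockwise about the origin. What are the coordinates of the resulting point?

Rotation matrix for 120°: [[cos 120°, -sin 120°], [sin 120°, cos 120°]] ≈ [[-0.500000, -0.866025], [0.866025, -0.500000]]
[[-0.500000, -0.866025], [0.866025, -0.500000]] × [4, 3]ᵀ ≈ [-4.5981, 1.9641]ᵀ
Result: (-4.5981, 1.9641)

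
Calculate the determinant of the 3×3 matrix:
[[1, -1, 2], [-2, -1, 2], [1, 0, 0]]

Expansion along first row:
det = 1·det([[-1,2],[0,0]]) - -1·det([[-2,2],[1,0]]) + 2·det([[-2,-1],[1,0]])
    = 1·(-1·0 - 2·0) - -1·(-2·0 - 2·1) + 2·(-2·0 - -1·1)
    = 1·0 - -1·-2 + 2·1
    = 0 + -2 + 2 = 0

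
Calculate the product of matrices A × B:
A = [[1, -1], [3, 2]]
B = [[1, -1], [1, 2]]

Matrix multiplication:
C[0][0] = 1×1 + -1×1 = 0
C[0][1] = 1×-1 + -1×2 = -3
C[1][0] = 3×1 + 2×1 = 5
C[1][1] = 3×-1 + 2×2 = 1
Result: [[0, -3], [5, 1]]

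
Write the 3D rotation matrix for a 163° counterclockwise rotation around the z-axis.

Rotation matrix for counterclockwise 163° around z-axis:
cos(163°) = -0.9563, sin(163°) = 0.2924
Result: [[-0.9563, -0.2924, 0], [0.2924, -0.9563, 0], [0, 0, 1]]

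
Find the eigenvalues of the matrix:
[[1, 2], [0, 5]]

Characteristic equation: det(A - λI) = 0
λ² - (trace)λ + (det) = 0
trace = 1 + 5 = 6, det = (1)(5) - (2)(0) = 5
λ² - (6)λ + (5) = 0
λ = (6 ± √((6)² - 4·(5))) / 2 = (6 ± √16) / 2
Solving: λ = 1, 5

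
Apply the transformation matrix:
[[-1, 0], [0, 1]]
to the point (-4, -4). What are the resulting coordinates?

Matrix multiplication:
[[-1, 0], [0, 1]] × [-4, -4]ᵀ
= [(-1)(-4) + (0)(-4), (0)(-4) + (1)(-4)]ᵀ
= [4, -4]ᵀ
Result: (4, -4)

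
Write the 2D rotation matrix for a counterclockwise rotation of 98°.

Rotation matrix formula: [[cos θ, -sin θ], [sin θ, cos θ]]
For θ = 98°:
cos(98°) = -0.1392
sin(98°) = 0.9903
Result: [[-0.1392, -0.9903], [0.9903, -0.1392]]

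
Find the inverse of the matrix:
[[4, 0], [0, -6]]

For [[a,b],[c,d]], inverse = (1/det)·[[d,-b],[-c,a]]
det = (4)(-6) - (0)(0) = -24 - 0 = -24
Inverse = (1/-24)·[[-6, 0], [0, 4]]
= [[1/4, 0], [0, -1/6]]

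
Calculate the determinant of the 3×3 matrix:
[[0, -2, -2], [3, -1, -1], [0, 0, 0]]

Expansion along first row:
det = 0·det([[-1,-1],[0,0]]) - -2·det([[3,-1],[0,0]]) + -2·det([[3,-1],[0,0]])
    = 0·(-1·0 - -1·0) - -2·(3·0 - -1·0) + -2·(3·0 - -1·0)
    = 0·0 - -2·0 + -2·0
    = 0 + 0 + 0 = 0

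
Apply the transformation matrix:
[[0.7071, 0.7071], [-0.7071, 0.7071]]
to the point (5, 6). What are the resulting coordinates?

Matrix multiplication:
[[0.7071, 0.7071], [-0.7071, 0.7071]] × [5, 6]ᵀ
= [(0.7071)(5) + (0.7071)(6), (-0.7071)(5) + (0.7071)(6)]ᵀ
= [7.7781, 0.7071]ᵀ
Result: (7.7781, 0.7071)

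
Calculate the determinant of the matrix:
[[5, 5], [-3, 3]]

For a 2×2 matrix [[a, b], [c, d]], det = ad - bc
det = (5)(3) - (5)(-3) = 15 - -15 = 30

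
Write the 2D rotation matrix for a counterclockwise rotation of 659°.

Rotation matrix formula: [[cos θ, -sin θ], [sin θ, cos θ]]
For θ = 659°:
cos(659°) = 0.4848
sin(659°) = -0.8746
Result: [[0.4848, 0.8746], [-0.8746, 0.4848]]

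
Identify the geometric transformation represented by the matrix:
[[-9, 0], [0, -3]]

This matrix represents: non-uniform scaling by sx = -9, sy = -3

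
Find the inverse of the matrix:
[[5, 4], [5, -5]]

For [[a,b],[c,d]], inverse = (1/det)·[[d,-b],[-c,a]]
det = (5)(-5) - (4)(5) = -25 - 20 = -45
Inverse = (1/-45)·[[-5, -4], [-5, 5]]
= [[1/9, 4/45], [1/9, -1/9]]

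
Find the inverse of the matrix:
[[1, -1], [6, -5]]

For [[a,b],[c,d]], inverse = (1/det)·[[d,-b],[-c,a]]
det = (1)(-5) - (-1)(6) = -5 - -6 = 1
Inverse = [[-5, 1], [-6, 1]]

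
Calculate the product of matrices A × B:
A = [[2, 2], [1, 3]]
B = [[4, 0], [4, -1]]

Matrix multiplication:
C[0][0] = 2×4 + 2×4 = 16
C[0][1] = 2×0 + 2×-1 = -2
C[1][0] = 1×4 + 3×4 = 16
C[1][1] = 1×0 + 3×-1 = -3
Result: [[16, -2], [16, -3]]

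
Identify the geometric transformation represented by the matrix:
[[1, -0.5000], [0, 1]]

This matrix represents: horizontal shear with factor -0.5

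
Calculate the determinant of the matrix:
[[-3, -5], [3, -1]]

For a 2×2 matrix [[a, b], [c, d]], det = ad - bc
det = (-3)(-1) - (-5)(3) = 3 - -15 = 18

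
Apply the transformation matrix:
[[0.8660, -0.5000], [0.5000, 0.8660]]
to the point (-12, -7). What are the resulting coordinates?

Matrix multiplication:
[[0.8660, -0.5000], [0.5000, 0.8660]] × [-12, -7]ᵀ
= [(0.8660)(-12) + (-0.5000)(-7), (0.5000)(-12) + (0.8660)(-7)]ᵀ
= [-6.8920, -12.0620]ᵀ
Result: (-6.8920, -12.0620)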